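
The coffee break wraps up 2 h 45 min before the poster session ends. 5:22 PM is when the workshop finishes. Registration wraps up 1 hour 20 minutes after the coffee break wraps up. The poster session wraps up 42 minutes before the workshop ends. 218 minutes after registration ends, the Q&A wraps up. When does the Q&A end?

The poster session ends at 5:22 PM − 42 min = 4:40 PM.
The coffee break ends at 4:40 PM − 165 min = 1:55 PM.
Registration ends at 1:55 PM + 80 min = 3:15 PM.
The Q&A ends at 3:15 PM + 218 min = 6:53 PM.

6:53 PM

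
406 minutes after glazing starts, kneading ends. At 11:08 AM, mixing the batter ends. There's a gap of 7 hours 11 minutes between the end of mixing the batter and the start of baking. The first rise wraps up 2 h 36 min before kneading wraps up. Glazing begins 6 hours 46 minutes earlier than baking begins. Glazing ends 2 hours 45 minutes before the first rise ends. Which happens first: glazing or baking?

Baking starts at 11:08 AM + 431 min = 6:19 PM.
Glazing starts at 6:19 PM − 406 min = 11:33 AM.
Glazing starts at 11:33 AM and baking starts at 6:19 PM, so glazing is first.

glazing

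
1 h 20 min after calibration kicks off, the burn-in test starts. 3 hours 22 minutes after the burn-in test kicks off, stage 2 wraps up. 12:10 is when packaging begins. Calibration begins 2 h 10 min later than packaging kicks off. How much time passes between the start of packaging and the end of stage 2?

Calibration starts at 12:10 + 130 min = 14:20.
The burn-in test starts at 14:20 + 80 min = 15:40.
Stage 2 ends at 15:40 + 202 min = 19:02.
From 12:10 to 19:02 is 6 hours 52 minutes.

6 hours 52 minutes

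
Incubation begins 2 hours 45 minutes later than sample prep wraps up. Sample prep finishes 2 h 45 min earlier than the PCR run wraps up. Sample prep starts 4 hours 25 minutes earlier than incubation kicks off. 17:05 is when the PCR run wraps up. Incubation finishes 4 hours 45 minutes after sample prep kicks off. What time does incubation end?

17:25

Sample prep ends at 17:05 − 165 min = 14:20.
Incubation starts at 14:20 + 165 min = 17:05.
Sample prep starts at 17:05 − 265 min = 12:40.
Incubation ends at 12:40 + 285 min = 17:25.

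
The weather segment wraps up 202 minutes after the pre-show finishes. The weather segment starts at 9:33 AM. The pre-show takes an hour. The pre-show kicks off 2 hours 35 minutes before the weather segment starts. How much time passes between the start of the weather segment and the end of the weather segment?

1 h 47 min

The pre-show starts at 9:33 AM − 155 min = 6:58 AM.
The pre-show ends at 6:58 AM + 60 min = 7:58 AM.
The weather segment ends at 7:58 AM + 202 min = 11:20 AM.
From 9:33 AM to 11:20 AM is 1 h 47 min.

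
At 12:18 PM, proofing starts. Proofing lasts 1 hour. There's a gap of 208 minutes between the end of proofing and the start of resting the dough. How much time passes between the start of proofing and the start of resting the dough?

Proofing ends at 12:18 PM + 60 min = 1:18 PM.
Resting the dough starts at 1:18 PM + 208 min = 4:46 PM.
From 12:18 PM to 4:46 PM is 4 h 28 min.

4 h 28 min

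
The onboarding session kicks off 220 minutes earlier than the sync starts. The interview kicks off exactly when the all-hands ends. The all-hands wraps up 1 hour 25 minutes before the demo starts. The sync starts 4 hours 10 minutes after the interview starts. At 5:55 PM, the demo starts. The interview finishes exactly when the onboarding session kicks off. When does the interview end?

5:00 PM

The all-hands ends at 5:55 PM − 85 min = 4:30 PM.
So the interview starts at 4:30 PM.
The sync starts at 4:30 PM + 250 min = 8:40 PM.
The onboarding session starts at 8:40 PM − 220 min = 5:00 PM.
So the interview ends at 5:00 PM.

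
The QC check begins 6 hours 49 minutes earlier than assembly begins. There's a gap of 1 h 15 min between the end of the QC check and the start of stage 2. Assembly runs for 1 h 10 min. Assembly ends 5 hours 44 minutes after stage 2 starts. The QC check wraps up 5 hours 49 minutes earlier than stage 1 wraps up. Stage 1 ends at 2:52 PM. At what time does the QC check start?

8:03 AM

The QC check ends at 2:52 PM − 349 min = 9:03 AM.
Stage 2 starts at 9:03 AM + 75 min = 10:18 AM.
Assembly ends at 10:18 AM + 344 min = 4:02 PM.
Assembly starts at 4:02 PM − 70 min = 2:52 PM.
The QC check starts at 2:52 PM − 409 min = 8:03 AM.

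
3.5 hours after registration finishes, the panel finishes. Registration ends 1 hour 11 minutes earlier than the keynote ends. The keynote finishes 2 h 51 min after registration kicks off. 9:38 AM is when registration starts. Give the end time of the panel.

2:48 PM

The keynote ends at 9:38 AM + 171 min = 12:29 PM.
Registration ends at 12:29 PM − 71 min = 11:18 AM.
The panel ends at 11:18 AM + 210 min = 2:48 PM.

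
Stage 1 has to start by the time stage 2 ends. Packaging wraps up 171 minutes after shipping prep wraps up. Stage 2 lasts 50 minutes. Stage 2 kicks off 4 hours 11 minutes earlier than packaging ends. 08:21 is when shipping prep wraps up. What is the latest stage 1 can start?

Packaging ends at 08:21 + 171 min = 11:12.
Stage 2 starts at 11:12 − 251 min = 07:01.
Stage 2 ends at 07:01 + 50 min = 07:51.
Stage 1 is bounded by stage 2, so the latest it can start is 07:51.

07:51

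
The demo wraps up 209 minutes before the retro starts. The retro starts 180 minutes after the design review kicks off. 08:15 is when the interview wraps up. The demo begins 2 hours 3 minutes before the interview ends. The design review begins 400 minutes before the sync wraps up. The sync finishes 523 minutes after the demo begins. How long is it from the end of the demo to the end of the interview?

The demo starts at 08:15 − 123 min = 06:12.
The sync ends at 06:12 + 523 min = 14:55.
The design review starts at 14:55 − 400 min = 08:15.
The retro starts at 08:15 + 180 min = 11:15.
The demo ends at 11:15 − 209 min = 07:46.
From 07:46 to 08:15 is 29 minutes.

29 minutes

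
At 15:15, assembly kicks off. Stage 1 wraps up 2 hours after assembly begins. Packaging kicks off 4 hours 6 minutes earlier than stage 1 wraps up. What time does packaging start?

13:09

Stage 1 ends at 15:15 + 120 min = 17:15.
Packaging starts at 17:15 − 246 min = 13:09.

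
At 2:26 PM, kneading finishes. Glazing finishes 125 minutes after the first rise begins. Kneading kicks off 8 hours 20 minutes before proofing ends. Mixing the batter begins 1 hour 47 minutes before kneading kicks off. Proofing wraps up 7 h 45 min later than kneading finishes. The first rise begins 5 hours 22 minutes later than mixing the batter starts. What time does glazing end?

7:31 PM

Proofing ends at 2:26 PM + 465 min = 10:11 PM.
Kneading starts at 10:11 PM − 500 min = 1:51 PM.
Mixing the batter starts at 1:51 PM − 107 min = 12:04 PM.
The first rise starts at 12:04 PM + 322 min = 5:26 PM.
Glazing ends at 5:26 PM + 125 min = 7:31 PM.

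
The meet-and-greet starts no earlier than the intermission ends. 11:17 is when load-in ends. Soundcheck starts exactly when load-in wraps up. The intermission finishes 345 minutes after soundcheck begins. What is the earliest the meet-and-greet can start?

17:02

Soundcheck starts at 11:17.
The intermission ends at 11:17 + 345 min = 17:02.
The meet-and-greet is bounded by the intermission, so the earliest it can start is 17:02.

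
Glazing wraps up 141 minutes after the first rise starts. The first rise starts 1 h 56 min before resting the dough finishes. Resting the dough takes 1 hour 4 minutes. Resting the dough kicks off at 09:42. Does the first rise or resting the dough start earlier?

the first rise

Resting the dough ends at 09:42 + 64 min = 10:46.
The first rise starts at 10:46 − 116 min = 08:50.
The first rise starts at 08:50 and resting the dough starts at 09:42, so the first rise is first.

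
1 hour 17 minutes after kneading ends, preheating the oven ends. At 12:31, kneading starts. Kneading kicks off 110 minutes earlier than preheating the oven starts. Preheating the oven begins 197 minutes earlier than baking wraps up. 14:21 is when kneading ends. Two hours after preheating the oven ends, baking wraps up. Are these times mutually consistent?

Yes

Preheating the oven ends at 14:21 + 77 min = 15:38.
Baking ends at 15:38 + 120 min = 17:38.
Preheating the oven starts at 17:38 − 197 min = 14:21.
Kneading starts at 14:21 − 110 min = 12:31.
That matches the stated 12:31, so the schedule is consistent.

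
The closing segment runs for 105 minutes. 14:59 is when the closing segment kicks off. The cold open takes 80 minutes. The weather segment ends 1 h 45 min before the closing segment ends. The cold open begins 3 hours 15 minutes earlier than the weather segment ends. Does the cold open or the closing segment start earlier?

The closing segment ends at 14:59 + 105 min = 16:44.
The weather segment ends at 16:44 − 105 min = 14:59.
The cold open starts at 14:59 − 195 min = 11:44.
The cold open starts at 11:44 and the closing segment starts at 14:59, so the cold open is first.

the cold open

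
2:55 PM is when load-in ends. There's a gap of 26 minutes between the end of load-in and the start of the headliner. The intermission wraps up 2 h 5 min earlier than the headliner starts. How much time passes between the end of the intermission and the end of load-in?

1 h 39 min

The headliner starts at 2:55 PM + 26 min = 3:21 PM.
The intermission ends at 3:21 PM − 125 min = 1:16 PM.
From 1:16 PM to 2:55 PM is 1 h 39 min.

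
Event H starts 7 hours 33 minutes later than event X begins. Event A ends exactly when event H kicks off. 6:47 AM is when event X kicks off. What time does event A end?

2:20 PM

Event H starts at 6:47 AM + 453 min = 2:20 PM.
So event A ends at 2:20 PM.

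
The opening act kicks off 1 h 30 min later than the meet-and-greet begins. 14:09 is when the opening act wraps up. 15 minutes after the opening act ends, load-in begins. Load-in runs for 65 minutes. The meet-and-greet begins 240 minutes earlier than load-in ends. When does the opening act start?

12:59

Load-in starts at 14:09 + 15 min = 14:24.
Load-in ends at 14:24 + 65 min = 15:29.
The meet-and-greet starts at 15:29 − 240 min = 11:29.
The opening act starts at 11:29 + 90 min = 12:59.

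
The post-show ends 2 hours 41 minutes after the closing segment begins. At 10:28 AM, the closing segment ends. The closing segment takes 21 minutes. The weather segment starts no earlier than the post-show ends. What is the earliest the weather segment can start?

12:48 PM

The closing segment starts at 10:28 AM − 21 min = 10:07 AM.
The post-show ends at 10:07 AM + 161 min = 12:48 PM.
The weather segment is bounded by the post-show, so the earliest it can start is 12:48 PM.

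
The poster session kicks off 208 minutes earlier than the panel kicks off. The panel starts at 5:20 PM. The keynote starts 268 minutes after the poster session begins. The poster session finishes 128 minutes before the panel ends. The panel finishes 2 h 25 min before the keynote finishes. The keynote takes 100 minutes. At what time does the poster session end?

3:27 PM

The poster session starts at 5:20 PM − 208 min = 1:52 PM.
The keynote starts at 1:52 PM + 268 min = 6:20 PM.
The keynote ends at 6:20 PM + 100 min = 8:00 PM.
The panel ends at 8:00 PM − 145 min = 5:35 PM.
The poster session ends at 5:35 PM − 128 min = 3:27 PM.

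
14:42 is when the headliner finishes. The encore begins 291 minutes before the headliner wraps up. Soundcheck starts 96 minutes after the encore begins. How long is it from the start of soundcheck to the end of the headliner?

The encore starts at 14:42 − 291 min = 09:51.
Soundcheck starts at 09:51 + 96 min = 11:27.
From 11:27 to 14:42 is 195 minutes.

195 minutes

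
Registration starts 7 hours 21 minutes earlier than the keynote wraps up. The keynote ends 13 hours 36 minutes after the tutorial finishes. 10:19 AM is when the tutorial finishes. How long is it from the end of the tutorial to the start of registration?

6 h 15 min

The keynote ends at 10:19 AM + 816 min = 11:55 PM.
Registration starts at 11:55 PM − 441 min = 4:34 PM.
From 10:19 AM to 4:34 PM is 6 h 15 min.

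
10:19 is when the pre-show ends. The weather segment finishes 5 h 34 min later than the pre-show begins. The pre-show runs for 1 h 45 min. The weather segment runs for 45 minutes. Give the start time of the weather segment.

13:23

The pre-show starts at 10:19 − 105 min = 08:34.
The weather segment ends at 08:34 + 334 min = 14:08.
The weather segment starts at 14:08 − 45 min = 13:23.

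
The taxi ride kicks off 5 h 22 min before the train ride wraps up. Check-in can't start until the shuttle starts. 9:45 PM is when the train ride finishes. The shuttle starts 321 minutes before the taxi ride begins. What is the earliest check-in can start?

The taxi ride starts at 9:45 PM − 322 min = 4:23 PM.
The shuttle starts at 4:23 PM − 321 min = 11:02 AM.
Check-in is bounded by the shuttle, so the earliest it can start is 11:02 AM.

11:02 AM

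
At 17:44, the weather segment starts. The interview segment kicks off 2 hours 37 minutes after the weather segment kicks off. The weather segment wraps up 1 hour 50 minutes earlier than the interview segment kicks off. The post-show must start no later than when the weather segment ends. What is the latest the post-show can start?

18:31

The interview segment starts at 17:44 + 157 min = 20:21.
The weather segment ends at 20:21 − 110 min = 18:31.
The post-show is bounded by the weather segment, so the latest it can start is 18:31.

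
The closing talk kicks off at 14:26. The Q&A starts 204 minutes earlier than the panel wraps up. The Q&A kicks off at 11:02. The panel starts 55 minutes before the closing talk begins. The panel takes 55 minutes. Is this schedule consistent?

Yes

The panel starts at 14:26 − 55 min = 13:31.
The panel ends at 13:31 + 55 min = 14:26.
The Q&A starts at 14:26 − 204 min = 11:02.
That matches the stated 11:02, so the schedule is consistent.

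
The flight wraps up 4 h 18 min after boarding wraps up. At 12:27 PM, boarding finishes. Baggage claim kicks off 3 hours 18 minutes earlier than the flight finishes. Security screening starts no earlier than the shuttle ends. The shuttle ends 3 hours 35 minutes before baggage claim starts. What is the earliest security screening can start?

The flight ends at 12:27 PM + 258 min = 4:45 PM.
Baggage claim starts at 4:45 PM − 198 min = 1:27 PM.
The shuttle ends at 1:27 PM − 215 min = 9:52 AM.
Security screening is bounded by the shuttle, so the earliest it can start is 9:52 AM.

9:52 AM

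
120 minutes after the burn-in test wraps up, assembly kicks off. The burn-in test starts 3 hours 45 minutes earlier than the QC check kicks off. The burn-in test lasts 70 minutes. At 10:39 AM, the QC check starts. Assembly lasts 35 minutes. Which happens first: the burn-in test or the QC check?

The burn-in test starts at 10:39 AM − 225 min = 6:54 AM.
The burn-in test starts at 6:54 AM and the QC check starts at 10:39 AM, so the burn-in test is first.

the burn-in test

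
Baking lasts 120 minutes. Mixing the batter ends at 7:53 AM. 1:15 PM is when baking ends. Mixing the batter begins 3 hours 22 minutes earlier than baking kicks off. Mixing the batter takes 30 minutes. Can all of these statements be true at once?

No

Baking starts at 1:15 PM − 120 min = 11:15 AM.
Mixing the batter starts at 11:15 AM − 202 min = 7:53 AM.
Mixing the batter ends at 7:53 AM + 30 min = 8:23 AM.
But mixing the batter is also said to end at 7:53 AM — a 30-minute conflict.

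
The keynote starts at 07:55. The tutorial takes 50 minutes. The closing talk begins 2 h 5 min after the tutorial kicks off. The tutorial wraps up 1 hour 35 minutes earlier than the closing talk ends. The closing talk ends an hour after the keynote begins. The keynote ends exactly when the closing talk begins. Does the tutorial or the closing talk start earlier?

The closing talk ends at 07:55 + 60 min = 08:55.
The tutorial ends at 08:55 − 95 min = 07:20.
The tutorial starts at 07:20 − 50 min = 06:30.
The closing talk starts at 06:30 + 125 min = 08:35.
The tutorial starts at 06:30 and the closing talk starts at 08:35, so the tutorial is first.

the tutorial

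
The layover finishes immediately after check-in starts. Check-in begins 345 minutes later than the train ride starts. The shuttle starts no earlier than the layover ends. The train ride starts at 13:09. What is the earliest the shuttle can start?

Check-in starts at 13:09 + 345 min = 18:54.
So the layover ends at 18:54.
The shuttle is bounded by the layover, so the earliest it can start is 18:54.

18:54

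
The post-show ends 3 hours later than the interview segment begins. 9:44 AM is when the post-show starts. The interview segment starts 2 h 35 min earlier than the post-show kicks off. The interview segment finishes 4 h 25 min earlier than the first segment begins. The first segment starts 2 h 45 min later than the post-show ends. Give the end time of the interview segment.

8:29 AM

The interview segment starts at 9:44 AM − 155 min = 7:09 AM.
The post-show ends at 7:09 AM + 180 min = 10:09 AM.
The first segment starts at 10:09 AM + 165 min = 12:54 PM.
The interview segment ends at 12:54 PM − 265 min = 8:29 AM.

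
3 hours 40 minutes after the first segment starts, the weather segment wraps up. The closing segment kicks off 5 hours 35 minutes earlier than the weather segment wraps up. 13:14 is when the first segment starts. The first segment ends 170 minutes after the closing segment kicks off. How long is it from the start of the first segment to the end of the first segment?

55 minutes

The weather segment ends at 13:14 + 220 min = 16:54.
The closing segment starts at 16:54 − 335 min = 11:19.
The first segment ends at 11:19 + 170 min = 14:09.
From 13:14 to 14:09 is 55 minutes.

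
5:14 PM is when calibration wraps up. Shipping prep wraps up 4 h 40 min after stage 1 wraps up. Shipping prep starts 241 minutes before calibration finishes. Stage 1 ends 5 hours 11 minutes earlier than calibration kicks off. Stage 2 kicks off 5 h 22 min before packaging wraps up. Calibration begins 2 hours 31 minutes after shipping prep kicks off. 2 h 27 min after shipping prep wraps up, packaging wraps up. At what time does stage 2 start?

12:18 PM

Shipping prep starts at 5:14 PM − 241 min = 1:13 PM.
Calibration starts at 1:13 PM + 151 min = 3:44 PM.
Stage 1 ends at 3:44 PM − 311 min = 10:33 AM.
Shipping prep ends at 10:33 AM + 280 min = 3:13 PM.
Packaging ends at 3:13 PM + 147 min = 5:40 PM.
Stage 2 starts at 5:40 PM − 322 min = 12:18 PM.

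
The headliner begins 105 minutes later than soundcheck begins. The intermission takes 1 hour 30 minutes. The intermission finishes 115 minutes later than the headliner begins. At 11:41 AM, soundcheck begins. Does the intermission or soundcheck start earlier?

The headliner starts at 11:41 AM + 105 min = 1:26 PM.
The intermission ends at 1:26 PM + 115 min = 3:21 PM.
The intermission starts at 3:21 PM − 90 min = 1:51 PM.
The intermission starts at 1:51 PM and soundcheck starts at 11:41 AM, so soundcheck is first.

soundcheck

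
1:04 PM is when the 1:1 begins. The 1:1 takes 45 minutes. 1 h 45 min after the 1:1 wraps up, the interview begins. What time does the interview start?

3:34 PM

The 1:1 ends at 1:04 PM + 45 min = 1:49 PM.
The interview starts at 1:49 PM + 105 min = 3:34 PM.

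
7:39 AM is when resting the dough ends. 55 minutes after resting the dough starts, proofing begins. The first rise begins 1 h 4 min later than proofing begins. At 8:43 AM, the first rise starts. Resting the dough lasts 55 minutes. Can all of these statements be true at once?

Resting the dough starts at 7:39 AM − 55 min = 6:44 AM.
Proofing starts at 6:44 AM + 55 min = 7:39 AM.
The first rise starts at 7:39 AM + 64 min = 8:43 AM.
That matches the stated 8:43 AM, so the schedule is consistent.

Yes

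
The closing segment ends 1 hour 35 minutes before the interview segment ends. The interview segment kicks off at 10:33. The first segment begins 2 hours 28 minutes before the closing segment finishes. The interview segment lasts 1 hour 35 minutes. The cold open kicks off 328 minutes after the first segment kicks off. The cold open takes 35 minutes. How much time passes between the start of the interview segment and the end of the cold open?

3 h 35 min

The interview segment ends at 10:33 + 95 min = 12:08.
The closing segment ends at 12:08 − 95 min = 10:33.
The first segment starts at 10:33 − 148 min = 08:05.
The cold open starts at 08:05 + 328 min = 13:33.
The cold open ends at 13:33 + 35 min = 14:08.
From 10:33 to 14:08 is 3 h 35 min.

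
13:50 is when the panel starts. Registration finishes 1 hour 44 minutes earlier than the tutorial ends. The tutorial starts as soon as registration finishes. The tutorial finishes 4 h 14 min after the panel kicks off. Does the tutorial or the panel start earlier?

the panel

The tutorial ends at 13:50 + 254 min = 18:04.
Registration ends at 18:04 − 104 min = 16:20.
So the tutorial starts at 16:20.
The tutorial starts at 16:20 and the panel starts at 13:50, so the panel is first.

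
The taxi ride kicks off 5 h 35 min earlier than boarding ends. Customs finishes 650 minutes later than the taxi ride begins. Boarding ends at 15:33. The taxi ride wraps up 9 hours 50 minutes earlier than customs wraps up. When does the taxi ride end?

10:58

The taxi ride starts at 15:33 − 335 min = 09:58.
Customs ends at 09:58 + 650 min = 20:48.
The taxi ride ends at 20:48 − 590 min = 10:58.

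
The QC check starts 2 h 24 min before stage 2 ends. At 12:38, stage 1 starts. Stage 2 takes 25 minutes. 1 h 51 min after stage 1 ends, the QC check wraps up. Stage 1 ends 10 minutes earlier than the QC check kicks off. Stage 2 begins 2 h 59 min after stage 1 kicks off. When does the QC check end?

Stage 2 starts at 12:38 + 179 min = 15:37.
Stage 2 ends at 15:37 + 25 min = 16:02.
The QC check starts at 16:02 − 144 min = 13:38.
Stage 1 ends at 13:38 − 10 min = 13:28.
The QC check ends at 13:28 + 111 min = 15:19.

15:19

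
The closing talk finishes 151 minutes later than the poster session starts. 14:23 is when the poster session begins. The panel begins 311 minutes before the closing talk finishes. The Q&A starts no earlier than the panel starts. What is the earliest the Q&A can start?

11:43

The closing talk ends at 14:23 + 151 min = 16:54.
The panel starts at 16:54 − 311 min = 11:43.
The Q&A is bounded by the panel, so the earliest it can start is 11:43.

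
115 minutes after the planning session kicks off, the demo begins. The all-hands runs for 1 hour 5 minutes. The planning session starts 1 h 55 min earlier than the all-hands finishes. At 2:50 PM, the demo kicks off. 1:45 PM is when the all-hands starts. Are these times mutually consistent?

Yes

The all-hands ends at 1:45 PM + 65 min = 2:50 PM.
The planning session starts at 2:50 PM − 115 min = 12:55 PM.
The demo starts at 12:55 PM + 115 min = 2:50 PM.
That matches the stated 2:50 PM, so the schedule is consistent.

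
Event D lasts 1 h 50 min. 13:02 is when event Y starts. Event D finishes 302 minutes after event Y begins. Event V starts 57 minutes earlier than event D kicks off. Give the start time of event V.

15:17

Event D ends at 13:02 + 302 min = 18:04.
Event D starts at 18:04 − 110 min = 16:14.
Event V starts at 16:14 − 57 min = 15:17.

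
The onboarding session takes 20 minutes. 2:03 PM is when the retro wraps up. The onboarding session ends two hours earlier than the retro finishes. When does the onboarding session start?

11:43 AM

The onboarding session ends at 2:03 PM − 120 min = 12:03 PM.
The onboarding session starts at 12:03 PM − 20 min = 11:43 AM.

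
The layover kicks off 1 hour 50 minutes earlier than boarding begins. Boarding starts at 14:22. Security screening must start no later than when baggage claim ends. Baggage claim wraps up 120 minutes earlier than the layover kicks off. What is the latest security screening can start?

The layover starts at 14:22 − 110 min = 12:32.
Baggage claim ends at 12:32 − 120 min = 10:32.
Security screening is bounded by baggage claim, so the latest it can start is 10:32.

10:32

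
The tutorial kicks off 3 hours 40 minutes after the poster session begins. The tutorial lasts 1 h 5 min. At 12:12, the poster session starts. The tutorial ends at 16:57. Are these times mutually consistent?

The tutorial starts at 12:12 + 220 min = 15:52.
The tutorial ends at 15:52 + 65 min = 16:57.
That matches the stated 16:57, so the schedule is consistent.

Yes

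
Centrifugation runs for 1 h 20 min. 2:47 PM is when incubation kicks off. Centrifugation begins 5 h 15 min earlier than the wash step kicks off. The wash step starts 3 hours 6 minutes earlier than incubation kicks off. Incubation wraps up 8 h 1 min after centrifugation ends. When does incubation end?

3:47 PM

The wash step starts at 2:47 PM − 186 min = 11:41 AM.
Centrifugation starts at 11:41 AM − 315 min = 6:26 AM.
Centrifugation ends at 6:26 AM + 80 min = 7:46 AM.
Incubation ends at 7:46 AM + 481 min = 3:47 PM.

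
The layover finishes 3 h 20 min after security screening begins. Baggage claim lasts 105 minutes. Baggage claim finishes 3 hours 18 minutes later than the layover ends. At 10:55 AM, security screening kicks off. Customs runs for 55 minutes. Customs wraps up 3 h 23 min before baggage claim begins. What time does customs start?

11:30 AM

The layover ends at 10:55 AM + 200 min = 2:15 PM.
Baggage claim ends at 2:15 PM + 198 min = 5:33 PM.
Baggage claim starts at 5:33 PM − 105 min = 3:48 PM.
Customs ends at 3:48 PM − 203 min = 12:25 PM.
Customs starts at 12:25 PM − 55 min = 11:30 AM.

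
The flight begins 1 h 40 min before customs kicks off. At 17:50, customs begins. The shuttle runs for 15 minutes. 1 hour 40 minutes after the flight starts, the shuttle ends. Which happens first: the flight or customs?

The flight starts at 17:50 − 100 min = 16:10.
The flight starts at 16:10 and customs starts at 17:50, so the flight is first.

the flight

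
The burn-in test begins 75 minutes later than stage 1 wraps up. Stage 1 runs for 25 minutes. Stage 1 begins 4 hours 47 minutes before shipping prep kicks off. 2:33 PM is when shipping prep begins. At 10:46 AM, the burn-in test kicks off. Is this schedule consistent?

Stage 1 starts at 2:33 PM − 287 min = 9:46 AM.
Stage 1 ends at 9:46 AM + 25 min = 10:11 AM.
The burn-in test starts at 10:11 AM + 75 min = 11:26 AM.
But the burn-in test is also said to start at 10:46 AM — a 40-minute conflict.

No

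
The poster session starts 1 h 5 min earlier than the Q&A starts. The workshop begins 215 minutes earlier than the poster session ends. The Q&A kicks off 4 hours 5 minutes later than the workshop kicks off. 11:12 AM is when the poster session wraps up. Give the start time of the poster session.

The workshop starts at 11:12 AM − 215 min = 7:37 AM.
The Q&A starts at 7:37 AM + 245 min = 11:42 AM.
The poster session starts at 11:42 AM − 65 min = 10:37 AM.

10:37 AM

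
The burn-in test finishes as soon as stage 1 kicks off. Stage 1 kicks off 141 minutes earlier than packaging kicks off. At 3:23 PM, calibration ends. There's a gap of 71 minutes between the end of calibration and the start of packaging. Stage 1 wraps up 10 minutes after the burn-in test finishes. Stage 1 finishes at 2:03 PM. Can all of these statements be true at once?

Packaging starts at 3:23 PM + 71 min = 4:34 PM.
Stage 1 starts at 4:34 PM − 141 min = 2:13 PM.
So the burn-in test ends at 2:13 PM.
Stage 1 ends at 2:13 PM + 10 min = 2:23 PM.
But stage 1 is also said to end at 2:03 PM — a 20-minute conflict.

No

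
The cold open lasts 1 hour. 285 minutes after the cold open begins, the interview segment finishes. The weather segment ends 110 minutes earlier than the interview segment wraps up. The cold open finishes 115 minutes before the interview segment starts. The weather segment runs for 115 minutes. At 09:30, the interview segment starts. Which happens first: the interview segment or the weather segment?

the weather segment

The cold open ends at 09:30 − 115 min = 07:35.
The cold open starts at 07:35 − 60 min = 06:35.
The interview segment ends at 06:35 + 285 min = 11:20.
The weather segment ends at 11:20 − 110 min = 09:30.
The weather segment starts at 09:30 − 115 min = 07:35.
The interview segment starts at 09:30 and the weather segment starts at 07:35, so the weather segment is first.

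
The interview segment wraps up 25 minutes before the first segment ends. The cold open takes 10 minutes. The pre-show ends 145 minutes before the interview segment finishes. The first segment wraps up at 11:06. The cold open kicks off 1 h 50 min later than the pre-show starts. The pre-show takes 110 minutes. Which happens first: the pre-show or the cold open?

the pre-show

The interview segment ends at 11:06 − 25 min = 10:41.
The pre-show ends at 10:41 − 145 min = 08:16.
The pre-show starts at 08:16 − 110 min = 06:26.
The cold open starts at 06:26 + 110 min = 08:16.
The pre-show starts at 06:26 and the cold open starts at 08:16, so the pre-show is first.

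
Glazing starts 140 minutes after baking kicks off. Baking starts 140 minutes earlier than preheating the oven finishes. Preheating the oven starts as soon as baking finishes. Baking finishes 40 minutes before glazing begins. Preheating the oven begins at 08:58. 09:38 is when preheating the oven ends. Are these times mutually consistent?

Yes

Baking starts at 09:38 − 140 min = 07:18.
Glazing starts at 07:18 + 140 min = 09:38.
Baking ends at 09:38 − 40 min = 08:58.
So preheating the oven starts at 08:58.
That matches the stated 08:58, so the schedule is consistent.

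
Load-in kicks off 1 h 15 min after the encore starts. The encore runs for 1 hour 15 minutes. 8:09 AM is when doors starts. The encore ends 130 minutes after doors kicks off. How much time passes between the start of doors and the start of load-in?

The encore ends at 8:09 AM + 130 min = 10:19 AM.
The encore starts at 10:19 AM − 75 min = 9:04 AM.
Load-in starts at 9:04 AM + 75 min = 10:19 AM.
From 8:09 AM to 10:19 AM is 2 hours 10 minutes.

2 hours 10 minutes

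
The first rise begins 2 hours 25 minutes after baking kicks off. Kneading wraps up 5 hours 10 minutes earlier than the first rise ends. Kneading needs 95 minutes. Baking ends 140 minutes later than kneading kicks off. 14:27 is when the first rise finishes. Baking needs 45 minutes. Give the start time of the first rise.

11:42

Kneading ends at 14:27 − 310 min = 09:17.
Kneading starts at 09:17 − 95 min = 07:42.
Baking ends at 07:42 + 140 min = 10:02.
Baking starts at 10:02 − 45 min = 09:17.
The first rise starts at 09:17 + 145 min = 11:42.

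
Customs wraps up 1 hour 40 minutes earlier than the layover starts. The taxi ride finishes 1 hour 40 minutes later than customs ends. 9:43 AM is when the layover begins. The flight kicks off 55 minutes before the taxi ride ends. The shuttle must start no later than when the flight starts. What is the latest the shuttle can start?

8:48 AM

Customs ends at 9:43 AM − 100 min = 8:03 AM.
The taxi ride ends at 8:03 AM + 100 min = 9:43 AM.
The flight starts at 9:43 AM − 55 min = 8:48 AM.
The shuttle is bounded by the flight, so the latest it can start is 8:48 AM.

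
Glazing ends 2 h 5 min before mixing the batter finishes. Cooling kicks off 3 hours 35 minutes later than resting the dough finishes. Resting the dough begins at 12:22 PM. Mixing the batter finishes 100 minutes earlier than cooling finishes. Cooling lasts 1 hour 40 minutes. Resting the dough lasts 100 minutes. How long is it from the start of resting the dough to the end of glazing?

Resting the dough ends at 12:22 PM + 100 min = 2:02 PM.
Cooling starts at 2:02 PM + 215 min = 5:37 PM.
Cooling ends at 5:37 PM + 100 min = 7:17 PM.
Mixing the batter ends at 7:17 PM − 100 min = 5:37 PM.
Glazing ends at 5:37 PM − 125 min = 3:32 PM.
From 12:22 PM to 3:32 PM is 190 minutes.

190 minutes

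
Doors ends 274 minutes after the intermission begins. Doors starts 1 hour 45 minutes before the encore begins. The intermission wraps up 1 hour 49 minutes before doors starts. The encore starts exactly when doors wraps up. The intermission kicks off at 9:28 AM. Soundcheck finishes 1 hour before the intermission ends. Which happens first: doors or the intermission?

Doors ends at 9:28 AM + 274 min = 2:02 PM.
So the encore starts at 2:02 PM.
Doors starts at 2:02 PM − 105 min = 12:17 PM.
Doors starts at 12:17 PM and the intermission starts at 9:28 AM, so the intermission is first.

the intermission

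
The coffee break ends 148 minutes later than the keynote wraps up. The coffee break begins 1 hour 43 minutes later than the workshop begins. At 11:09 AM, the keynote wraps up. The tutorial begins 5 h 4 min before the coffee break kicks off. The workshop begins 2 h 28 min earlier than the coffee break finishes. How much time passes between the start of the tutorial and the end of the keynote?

The coffee break ends at 11:09 AM + 148 min = 1:37 PM.
The workshop starts at 1:37 PM − 148 min = 11:09 AM.
The coffee break starts at 11:09 AM + 103 min = 12:52 PM.
The tutorial starts at 12:52 PM − 304 min = 7:48 AM.
From 7:48 AM to 11:09 AM is 3 hours 21 minutes.

3 hours 21 minutes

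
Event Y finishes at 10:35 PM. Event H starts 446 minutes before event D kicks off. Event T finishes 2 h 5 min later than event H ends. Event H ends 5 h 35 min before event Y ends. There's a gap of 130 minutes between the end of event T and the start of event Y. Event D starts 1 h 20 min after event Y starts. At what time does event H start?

Event H ends at 10:35 PM − 335 min = 5:00 PM.
Event T ends at 5:00 PM + 125 min = 7:05 PM.
Event Y starts at 7:05 PM + 130 min = 9:15 PM.
Event D starts at 9:15 PM + 80 min = 10:35 PM.
Event H starts at 10:35 PM − 446 min = 3:09 PM.

3:09 PM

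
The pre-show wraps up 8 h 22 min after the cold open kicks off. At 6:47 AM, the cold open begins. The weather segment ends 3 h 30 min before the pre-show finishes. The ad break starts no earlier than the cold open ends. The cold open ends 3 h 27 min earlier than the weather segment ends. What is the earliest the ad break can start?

The pre-show ends at 6:47 AM + 502 min = 3:09 PM.
The weather segment ends at 3:09 PM − 210 min = 11:39 AM.
The cold open ends at 11:39 AM − 207 min = 8:12 AM.
The ad break is bounded by the cold open, so the earliest it can start is 8:12 AM.

8:12 AM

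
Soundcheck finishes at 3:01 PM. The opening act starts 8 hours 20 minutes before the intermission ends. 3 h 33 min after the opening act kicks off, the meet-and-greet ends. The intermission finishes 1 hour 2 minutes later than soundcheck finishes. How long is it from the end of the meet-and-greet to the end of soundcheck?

The intermission ends at 3:01 PM + 62 min = 4:03 PM.
The opening act starts at 4:03 PM − 500 min = 7:43 AM.
The meet-and-greet ends at 7:43 AM + 213 min = 11:16 AM.
From 11:16 AM to 3:01 PM is 225 minutes.

225 minutes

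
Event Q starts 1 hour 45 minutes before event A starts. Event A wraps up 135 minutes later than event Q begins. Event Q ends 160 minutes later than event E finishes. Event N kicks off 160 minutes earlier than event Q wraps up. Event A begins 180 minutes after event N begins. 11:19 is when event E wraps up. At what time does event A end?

Event Q ends at 11:19 + 160 min = 13:59.
Event N starts at 13:59 − 160 min = 11:19.
Event A starts at 11:19 + 180 min = 14:19.
Event Q starts at 14:19 − 105 min = 12:34.
Event A ends at 12:34 + 135 min = 14:49.

14:49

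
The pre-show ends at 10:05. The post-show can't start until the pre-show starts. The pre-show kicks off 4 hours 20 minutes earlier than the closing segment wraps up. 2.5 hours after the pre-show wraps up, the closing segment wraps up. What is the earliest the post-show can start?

08:15

The closing segment ends at 10:05 + 150 min = 12:35.
The pre-show starts at 12:35 − 260 min = 08:15.
The post-show is bounded by the pre-show, so the earliest it can start is 08:15.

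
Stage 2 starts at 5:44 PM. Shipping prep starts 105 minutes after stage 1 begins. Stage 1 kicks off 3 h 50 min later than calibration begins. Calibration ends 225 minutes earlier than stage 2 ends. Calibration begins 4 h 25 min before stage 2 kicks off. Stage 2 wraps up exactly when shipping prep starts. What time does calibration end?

Calibration starts at 5:44 PM − 265 min = 1:19 PM.
Stage 1 starts at 1:19 PM + 230 min = 5:09 PM.
Shipping prep starts at 5:09 PM + 105 min = 6:54 PM.
So stage 2 ends at 6:54 PM.
Calibration ends at 6:54 PM − 225 min = 3:09 PM.

3:09 PM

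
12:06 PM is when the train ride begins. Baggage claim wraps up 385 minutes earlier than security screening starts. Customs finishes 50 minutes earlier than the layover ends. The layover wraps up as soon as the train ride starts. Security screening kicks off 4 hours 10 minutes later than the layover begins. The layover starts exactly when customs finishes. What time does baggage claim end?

The layover ends at 12:06 PM.
Customs ends at 12:06 PM − 50 min = 11:16 AM.
So the layover starts at 11:16 AM.
Security screening starts at 11:16 AM + 250 min = 3:26 PM.
Baggage claim ends at 3:26 PM − 385 min = 9:01 AM.

9:01 AM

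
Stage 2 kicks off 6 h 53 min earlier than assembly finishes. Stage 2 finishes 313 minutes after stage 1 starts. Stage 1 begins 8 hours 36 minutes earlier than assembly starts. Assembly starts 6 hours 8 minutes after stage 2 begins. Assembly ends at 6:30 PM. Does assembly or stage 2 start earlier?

Stage 2 starts at 6:30 PM − 413 min = 11:37 AM.
Assembly starts at 11:37 AM + 368 min = 5:45 PM.
Assembly starts at 5:45 PM and stage 2 starts at 11:37 AM, so stage 2 is first.

stage 2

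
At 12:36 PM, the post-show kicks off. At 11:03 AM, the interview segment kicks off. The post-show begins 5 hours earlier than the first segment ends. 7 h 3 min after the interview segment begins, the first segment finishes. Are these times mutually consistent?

No

The first segment ends at 11:03 AM + 423 min = 6:06 PM.
The post-show starts at 6:06 PM − 300 min = 1:06 PM.
But the post-show is also said to start at 12:36 PM — a 30-minute conflict.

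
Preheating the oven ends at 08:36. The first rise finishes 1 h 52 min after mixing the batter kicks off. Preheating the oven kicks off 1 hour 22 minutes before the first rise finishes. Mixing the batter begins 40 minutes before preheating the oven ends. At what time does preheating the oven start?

Mixing the batter starts at 08:36 − 40 min = 07:56.
The first rise ends at 07:56 + 112 min = 09:48.
Preheating the oven starts at 09:48 − 82 min = 08:26.

08:26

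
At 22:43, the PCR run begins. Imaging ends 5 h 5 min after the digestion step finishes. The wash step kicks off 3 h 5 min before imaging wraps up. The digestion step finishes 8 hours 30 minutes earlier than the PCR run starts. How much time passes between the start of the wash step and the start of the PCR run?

The digestion step ends at 22:43 − 510 min = 14:13.
Imaging ends at 14:13 + 305 min = 19:18.
The wash step starts at 19:18 − 185 min = 16:13.
From 16:13 to 22:43 is 390 minutes.

390 minutes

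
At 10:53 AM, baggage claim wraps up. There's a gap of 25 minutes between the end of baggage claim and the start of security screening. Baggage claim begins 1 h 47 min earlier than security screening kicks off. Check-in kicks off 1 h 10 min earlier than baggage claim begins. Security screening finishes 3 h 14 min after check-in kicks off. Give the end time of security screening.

11:35 AM

Security screening starts at 10:53 AM + 25 min = 11:18 AM.
Baggage claim starts at 11:18 AM − 107 min = 9:31 AM.
Check-in starts at 9:31 AM − 70 min = 8:21 AM.
Security screening ends at 8:21 AM + 194 min = 11:35 AM.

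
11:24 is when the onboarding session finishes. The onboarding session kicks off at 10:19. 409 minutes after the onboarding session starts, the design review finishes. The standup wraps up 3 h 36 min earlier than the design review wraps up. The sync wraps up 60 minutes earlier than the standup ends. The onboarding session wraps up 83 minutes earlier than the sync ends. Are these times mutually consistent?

No

The design review ends at 10:19 + 409 min = 17:08.
The standup ends at 17:08 − 216 min = 13:32.
The sync ends at 13:32 − 60 min = 12:32.
The onboarding session ends at 12:32 − 83 min = 11:09.
But the onboarding session is also said to end at 11:24 — a 15-minute conflict.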